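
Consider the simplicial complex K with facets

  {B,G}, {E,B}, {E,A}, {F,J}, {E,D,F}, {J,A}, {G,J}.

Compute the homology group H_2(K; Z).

Take the total order A < B < D < E < F < G < J on the vertex set. Then K (dimension 2) consists of the simplices:

  0-simplices (7): A, B, D, E, F, G, J
  1-simplices (9): AE, AJ, BE, BG, DE, DF, EF, FJ, GJ
  2-simplices (1): DEF

giving chain groups C_0 ≅ Z^7, C_1 ≅ Z^9, C_2 ≅ Z^1.

Boundary ∂_1: C_1 → C_0 maps an edge to its endpoints' difference, ∂[p,q] = q − p. For instance
  ∂DE = E − D.
This gives a 7×9 integer matrix of rank 6; reducing to Smith normal form yields diagonal entries (1,1,1,1,1,1).

Boundary ∂_2: C_2 → C_1 acts by ∂[p,q,r] = [q,r] − [p,r] + [p,q]. For instance
  ∂DEF = EF − DF + DE.
The 9×1 boundary matrix has rank 1 and Smith normal form diag(1).

Reading off H_k = ker ∂_k / im ∂_{k+1}:

  H_2: rank ker ∂_2 − rank ∂_3 = (1 − 1) − 0 = 0, and there is no ∂_3, so H_2 = 0.

H_2 ≅ 0.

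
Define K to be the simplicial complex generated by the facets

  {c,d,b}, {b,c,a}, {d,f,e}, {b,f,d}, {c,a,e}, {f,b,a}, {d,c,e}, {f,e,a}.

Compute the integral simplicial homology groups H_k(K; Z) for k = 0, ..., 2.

H_0 ≅ Z,  H_1 = 0,  H_2 ≅ Z.

K has 6 vertices, 12 edges, 8 triangles.
rank ∂_0 = 0, rank ∂_1 = 5 ⇒ b_0 = 6 − 0 − 5 = 1; all invariant factors of ∂_1 are 1 so no torsion. So H_0 = Z.
rank ∂_1 = 5, rank ∂_2 = 7 ⇒ b_1 = 12 − 5 − 7 = 0; all invariant factors of ∂_2 are 1 so no torsion. So H_1 = 0.
rank ∂_2 = 7, rank ∂_3 = 0 ⇒ b_2 = 8 − 7 − 0 = 1. So H_2 = Z.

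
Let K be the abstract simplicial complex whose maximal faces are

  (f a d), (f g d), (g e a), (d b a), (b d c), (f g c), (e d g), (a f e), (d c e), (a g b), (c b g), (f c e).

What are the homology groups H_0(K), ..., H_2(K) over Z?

H_0 = Z,  H_1 = Z/2,  H_2 = 0.

We work with the vertex ordering a < b < c < d < e < f < g. The simplices of K, each written with vertices in increasing order, are:

  0-simplices (7): a, b, c, d, e, f, g
  1-simplices (18): ab, ad, ae, af, ag, bc, bd, bg, cd, ce, cf, cg, de, df, dg, ef, eg, fg
  2-simplices (12): abd, abg, adf, aef, aeg, bcd, bcg, cde, cef, cfg, deg, dfg

so the chain groups are C_0 ≅ Z^7, C_1 ≅ Z^18, C_2 ≅ Z^12.

The boundary map ∂_1: C_1 → C_0 is given by ∂[p,q] = [q] − [p].
As a 7×18 matrix over Z this has rank 6, with invariant factors (1,1,1,1,1,1).

∂_2: C_2 → C_1 maps a triangle to the signed sum of its edges. For instance
  ∂deg = eg − dg + de,
  ∂bcg = cg − bg + bc.
This gives a 18×12 integer matrix of rank 12; reducing to Smith normal form yields diagonal entries (1,1,1,1,1,1,1,1,1,1,1,2).

Reading off H_k = ker ∂_k / im ∂_{k+1}:

  H_0: rank C_0 − rank ∂_1 = 7 − 6 = 1, and the invariant factors of ∂_1 are all 1, so H_0 = Z.
  H_1: rank ker ∂_1 − rank ∂_2 = (18 − 6) − 12 = 0, and ∂_2 has invariant factor 2 > 1, so H_1 = Z/2.
  H_2: rank ker ∂_2 − rank ∂_3 = (12 − 12) − 0 = 0, and there is no ∂_3, so H_2 = 0.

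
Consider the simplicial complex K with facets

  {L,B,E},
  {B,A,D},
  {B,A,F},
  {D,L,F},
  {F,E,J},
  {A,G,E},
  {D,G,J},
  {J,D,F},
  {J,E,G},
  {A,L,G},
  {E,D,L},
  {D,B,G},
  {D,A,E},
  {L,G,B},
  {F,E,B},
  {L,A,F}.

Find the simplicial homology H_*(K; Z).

H_0 ≅ Z,  H_1 ≅ Z^2,  H_2 ≅ Z.

Order the vertices as A < B < D < E < F < G < J < L. Listing each simplex with vertices in this order, K has dimension 2 with simplices:

  0-simplices (8): A, B, D, E, F, G, J, L
  1-simplices (24): AB, AD, AE, AF, AG, AL, BD, BE, BF, BG, BL, DE, DF, DG, DJ, DL, EF, EG, EJ, EL, FJ, FL, GJ, GL
  2-simplices (16): ABD, ABF, ADE, AEG, AFL, AGL, BDG, BEF, BEL, BGL, DEL, DFJ, DFL, DGJ, EFJ, EGJ

giving chain groups C_0 ≅ Z^8, C_1 ≅ Z^24, C_2 ≅ Z^16.

∂_1: C_1 → C_0 is given by ∂[p,q] = [q] − [p].
As a 8×24 matrix over Z this has rank 7, with invariant factors (1,1,1,1,1,1,1).

The boundary map ∂_2: C_2 → C_1 sends each 2-simplex [p,q,r] to [q,r] − [p,r] + [p,q]. For instance
  ∂DGJ = GJ − DJ + DG,
  ∂EFJ = FJ − EJ + EF.
The 24×16 boundary matrix has rank 15 and Smith normal form diag(1,1,1,1,1,1,1,1,1,1,1,1,1,1,1).

Now H_k = ker ∂_k / im ∂_{k+1}, so:

  H_0: rank C_0 − rank ∂_1 = 8 − 7 = 1, and the invariant factors of ∂_1 are all 1, so H_0 = Z.
  H_1: rank ker ∂_1 − rank ∂_2 = (24 − 7) − 15 = 2, and the invariant factors of ∂_2 are all 1, so H_1 = Z^2.
  H_2: rank ker ∂_2 − rank ∂_3 = (16 − 15) − 0 = 1, and there is no ∂_3, so H_2 = Z.

As a check, the Euler characteristic is 8 − 24 + 16 = 0, which agrees with 1 − 2 + 1 = 0.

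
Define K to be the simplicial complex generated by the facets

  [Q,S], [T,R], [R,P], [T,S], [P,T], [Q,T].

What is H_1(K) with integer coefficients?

H_1 = Z^2.

We work with the vertex ordering P < Q < R < S < T. The simplices of K, each written with vertices in increasing order, are:

  0-simplices (5): P, Q, R, S, T
  1-simplices (6): PR, PT, QS, QT, RT, ST

Hence C_0 ≅ Z^5, C_1 ≅ Z^6.

∂_1: C_1 → C_0 sends each edge [p,q] (with p < q) to q − p. For instance
  ∂QT = T − Q.
The resulting 5×6 matrix has rank 4, and its Smith normal form has invariant factors (1,1,1,1).

Reading off H_k = ker ∂_k / im ∂_{k+1}:

  H_1: rank ker ∂_1 − rank ∂_2 = (6 − 4) − 0 = 2, and there is no ∂_2, so H_1 ≅ Z^2.

(K is a triangulation of a wedge of 2 circles.)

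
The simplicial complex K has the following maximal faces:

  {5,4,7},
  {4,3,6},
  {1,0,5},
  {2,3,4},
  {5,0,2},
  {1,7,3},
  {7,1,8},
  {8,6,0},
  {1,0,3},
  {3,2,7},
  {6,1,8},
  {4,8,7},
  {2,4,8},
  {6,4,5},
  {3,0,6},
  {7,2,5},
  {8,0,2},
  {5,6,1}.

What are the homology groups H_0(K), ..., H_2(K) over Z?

H_0 = Z,  H_1 = Z × Z/2,  H_2 = 0.

Take the total order 0 < 1 < 2 < 3 < 4 < 5 < 6 < 7 < 8 on the vertex set. Then K (dimension 2) consists of the simplices:

  0-simplices (9): [0], [1], [2], [3], [4], [5], [6], [7], [8]
  1-simplices (27): (27 of them)
  2-simplices (18): [0,1,3], [0,1,5], [0,2,5], [0,2,8], [0,3,6], [0,6,8], [1,3,7], [1,5,6], [1,6,8], [1,7,8], [2,3,4], [2,3,7], [2,4,8], [2,5,7], [3,4,6], [4,5,6], [4,5,7], [4,7,8]

giving chain groups C_0 ≅ Z^9, C_1 ≅ Z^27, C_2 ≅ Z^18.

Boundary ∂_1: C_1 → C_0 is given by ∂[p,q] = [q] − [p]. For instance
  ∂[1,6] = [6] − [1].
This gives a 9×27 integer matrix of rank 8; reducing to Smith normal form yields diagonal entries (1,1,1,1,1,1,1,1).

The boundary map ∂_2: C_2 → C_1 sends each 2-simplex [p,q,r] to [q,r] − [p,r] + [p,q]. For instance
  ∂[2,5,7] = [5,7] − [2,7] + [2,5],
  ∂[4,5,6] = [5,6] − [4,6] + [4,5].
The 27×18 boundary matrix has rank 18 and Smith normal form diag(1,1,1,1,1,1,1,1,1,1,1,1,1,1,1,1,1,2).

Computing H_k = (kernel of ∂_k) / (image of ∂_{k+1}):

  H_0: rank C_0 − rank ∂_1 = 9 − 8 = 1, and the invariant factors of ∂_1 are all 1, so H_0 ≅ Z.
  H_1: rank ker ∂_1 − rank ∂_2 = (27 − 8) − 18 = 1, and ∂_2 has invariant factor 2 > 1, so H_1 ≅ Z × Z/2.
  H_2: rank ker ∂_2 − rank ∂_3 = (18 − 18) − 0 = 0, and there is no ∂_3, so H_2 ≅ 0.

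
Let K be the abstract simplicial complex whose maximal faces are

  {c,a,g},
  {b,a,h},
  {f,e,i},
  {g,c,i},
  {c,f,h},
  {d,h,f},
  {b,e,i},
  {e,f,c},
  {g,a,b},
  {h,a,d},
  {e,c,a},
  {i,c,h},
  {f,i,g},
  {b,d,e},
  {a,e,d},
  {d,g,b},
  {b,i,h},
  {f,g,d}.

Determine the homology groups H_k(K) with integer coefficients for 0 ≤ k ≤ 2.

H_0 = Z,  H_1 = Z ⊕ Z/2,  H_2 = 0.

We work with the vertex ordering a < b < c < d < e < f < g < h < i. The simplices of K, each written with vertices in increasing order, are:

  0-simplices (9): a, b, c, d, e, f, g, h, i
  1-simplices (27): ab, ac, ad, ae, ag, ah, bd, be, bg, bh, bi, ce, cf, cg, ch, ci, de, df, dg, dh, ef, ei, fg, fh, fi, gi, hi
  2-simplices (18): abg, abh, ace, acg, ade, adh, bde, bdg, bei, bhi, cef, cfh, cgi, chi, dfg, dfh, efi, fgi

giving chain groups C_0 ≅ Z^9, C_1 ≅ Z^27, C_2 ≅ Z^18.

Boundary ∂_1: C_1 → C_0 maps an edge to its endpoints' difference, ∂[p,q] = q − p. For instance
  ∂ad = d − a.
The 9×27 boundary matrix has rank 8 and Smith normal form diag(1,1,1,1,1,1,1,1).

The boundary map ∂_2: C_2 → C_1 sends each 2-simplex [p,q,r] to [q,r] − [p,r] + [p,q]. For instance
  ∂fgi = gi − fi + fg,
  ∂cgi = gi − ci + cg.
This gives a 27×18 integer matrix of rank 18; reducing to Smith normal form yields diagonal entries (1,1,1,1,1,1,1,1,1,1,1,1,1,1,1,1,1,2).

From H_k ≅ ker(∂_k) / im(∂_{k+1}) we obtain:

  H_0: rank C_0 − rank ∂_1 = 9 − 8 = 1, and the invariant factors of ∂_1 are all 1, so H_0 ≅ Z.
  H_1: rank ker ∂_1 − rank ∂_2 = (27 − 8) − 18 = 1, and ∂_2 has invariant factor 2 > 1, so H_1 ≅ Z ⊕ Z/2.
  H_2: rank ker ∂_2 − rank ∂_3 = (18 − 18) − 0 = 0, and there is no ∂_3, so H_2 ≅ 0.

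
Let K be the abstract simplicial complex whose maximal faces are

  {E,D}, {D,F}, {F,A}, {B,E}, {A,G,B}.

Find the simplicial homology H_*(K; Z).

H_0 = Z,  H_1 = Z,  H_2 = 0.

Fix the vertex order A < B < D < E < F < G and write every simplex with vertices in increasing order. Then dim K = 2 and the simplices of K are:

  0-simplices (6): A, B, D, E, F, G
  1-simplices (7): AB, AF, AG, BE, BG, DE, DF
  2-simplices (1): ABG

so the chain groups are C_0 ≅ Z^6, C_1 ≅ Z^7, C_2 ≅ Z^1.

∂_1: C_1 → C_0 sends each edge [p,q] (with p < q) to q − p.
This gives a 6×7 integer matrix of rank 5; reducing to Smith normal form yields diagonal entries (1,1,1,1,1).

The boundary map ∂_2: C_2 → C_1 acts by ∂[p,q,r] = [q,r] − [p,r] + [p,q]. For instance
  ∂ABG = BG − AG + AB.
The 7×1 boundary matrix has rank 1 and Smith normal form diag(1).

Reading off H_k = ker ∂_k / im ∂_{k+1}:

  H_0: rank C_0 − rank ∂_1 = 6 − 5 = 1, and the invariant factors of ∂_1 are all 1, so H_0 = Z.
  H_1: rank ker ∂_1 − rank ∂_2 = (7 − 5) − 1 = 1, and the invariant factors of ∂_2 are all 1, so H_1 = Z.
  H_2: rank ker ∂_2 − rank ∂_3 = (1 − 1) − 0 = 0, and there is no ∂_3, so H_2 = 0.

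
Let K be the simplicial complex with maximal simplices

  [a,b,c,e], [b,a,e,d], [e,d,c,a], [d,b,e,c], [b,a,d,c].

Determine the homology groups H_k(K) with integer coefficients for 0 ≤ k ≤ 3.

Fix the vertex order a < b < c < d < e and write every simplex with vertices in increasing order. Then dim K = 3 and the simplices of K are:

  0-simplices (5): a, b, c, d, e
  1-simplices (10): ab, ac, ad, ae, bc, bd, be, cd, ce, de
  2-simplices (10): abc, abd, abe, acd, ace, ade, bcd, bce, bde, cde
  3-simplices (5): abcd, abce, abde, acde, bcde

giving chain groups C_0 ≅ Z^5, C_1 ≅ Z^10, C_2 ≅ Z^10, C_3 ≅ Z^5.

∂_1: C_1 → C_0 is given by ∂[p,q] = [q] − [p].
The resulting 5×10 matrix has rank 4, and its Smith normal form has invariant factors (1,1,1,1).

The boundary map ∂_2: C_2 → C_1 maps a triangle to the signed sum of its edges. For instance
  ∂bde = de − be + bd,
  ∂abe = be − ae + ab.
The resulting 10×10 matrix has rank 6, and its Smith normal form has invariant factors (1,1,1,1,1,1).

∂_3: C_3 → C_2 sends each 3-simplex σ to the alternating sum Σ_i (−1)^i (σ with its i-th vertex removed). For instance
  ∂acde = cde − ade + ace − acd,
  ∂abce = bce − ace + abe − abc.
This gives a 10×5 integer matrix of rank 4; reducing to Smith normal form yields diagonal entries (1,1,1,1).

Reading off H_k = ker ∂_k / im ∂_{k+1}:

  H_0: rank C_0 − rank ∂_1 = 5 − 4 = 1, and the invariant factors of ∂_1 are all 1, so H_0 ≅ Z.
  H_1: rank ker ∂_1 − rank ∂_2 = (10 − 4) − 6 = 0, and the invariant factors of ∂_2 are all 1, so H_1 ≅ 0.
  H_2: rank ker ∂_2 − rank ∂_3 = (10 − 6) − 4 = 0, and the invariant factors of ∂_3 are all 1, so H_2 ≅ 0.
  H_3: rank ker ∂_3 − rank ∂_4 = (5 − 4) − 0 = 1, and there is no ∂_4, so H_3 ≅ Z.

As a check, the Euler characteristic is 5 − 10 + 10 − 5 = 0, which agrees with 1 − 0 + 0 − 1 = 0.

H_0 ≅ Z,  H_1 = 0,  H_2 = 0,  H_3 ≅ Z.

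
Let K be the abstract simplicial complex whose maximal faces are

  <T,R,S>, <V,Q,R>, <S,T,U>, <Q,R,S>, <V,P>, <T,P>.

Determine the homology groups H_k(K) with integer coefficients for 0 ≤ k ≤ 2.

Fix the vertex order P < Q < R < S < T < U < V and write every simplex with vertices in increasing order. Then dim K = 2 and the simplices of K are:

  0-simplices (7): P, Q, R, S, T, U, V
  1-simplices (11): PT, PV, QR, QS, QV, RS, RT, RV, ST, SU, TU
  2-simplices (4): QRS, QRV, RST, STU

Hence C_0 ≅ Z^7, C_1 ≅ Z^11, C_2 ≅ Z^4.

The boundary map ∂_1: C_1 → C_0 is given by ∂[p,q] = [q] − [p].
The 7×11 boundary matrix has rank 6 and Smith normal form diag(1,1,1,1,1,1).

∂_2: C_2 → C_1 sends each 2-simplex [p,q,r] to [q,r] − [p,r] + [p,q]. For instance
  ∂STU = TU − SU + ST,
  ∂QRV = RV − QV + QR.
The resulting 11×4 matrix has rank 4, and its Smith normal form has invariant factors (1,1,1,1).

Computing H_k = (kernel of ∂_k) / (image of ∂_{k+1}):

  H_0: rank C_0 − rank ∂_1 = 7 − 6 = 1, and the invariant factors of ∂_1 are all 1, so H_0 = Z.
  H_1: rank ker ∂_1 − rank ∂_2 = (11 − 6) − 4 = 1, and the invariant factors of ∂_2 are all 1, so H_1 = Z.
  H_2: rank ker ∂_2 − rank ∂_3 = (4 − 4) − 0 = 0, and there is no ∂_3, so H_2 = 0.

As a check, the Euler characteristic is 7 − 11 + 4 = 0, which agrees with 1 − 1 + 0 = 0.

H_0 ≅ Z,  H_1 ≅ Z,  H_2 = 0.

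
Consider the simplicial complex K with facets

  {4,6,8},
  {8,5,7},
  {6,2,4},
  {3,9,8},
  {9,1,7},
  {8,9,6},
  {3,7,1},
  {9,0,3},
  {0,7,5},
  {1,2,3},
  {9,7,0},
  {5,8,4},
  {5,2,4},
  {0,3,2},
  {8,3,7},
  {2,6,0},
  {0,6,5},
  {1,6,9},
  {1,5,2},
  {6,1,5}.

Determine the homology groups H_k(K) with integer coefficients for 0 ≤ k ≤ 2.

H_0 = Z,  H_1 = Z ⊕ Z_2,  H_2 = 0.

Take the total order 0 < 1 < 2 < 3 < 4 < 5 < 6 < 7 < 8 < 9 on the vertex set. Then K (dimension 2) consists of the simplices:

  0-simplices (10): [0], [1], [2], [3], [4], [5], [6], [7], [8], [9]
  1-simplices (30): (30 of them)
  2-simplices (20): (20 of them)

giving chain groups C_0 ≅ Z^10, C_1 ≅ Z^30, C_2 ≅ Z^20.

Boundary ∂_1: C_1 → C_0 sends each edge [p,q] (with p < q) to q − p.
As a 10×30 matrix over Z this has rank 9, with invariant factors (1,1,1,1,1,1,1,1,1).

Boundary ∂_2: C_2 → C_1 maps a triangle to the signed sum of its edges. For instance
  ∂[1,5,6] = [5,6] − [1,6] + [1,5],
  ∂[0,2,6] = [2,6] − [0,6] + [0,2].
This gives a 30×20 integer matrix of rank 20; reducing to Smith normal form yields diagonal entries (1,1,1,1,1,1,1,1,1,1,1,1,1,1,1,1,1,1,1,2).

From H_k ≅ ker(∂_k) / im(∂_{k+1}) we obtain:

  H_0: rank C_0 − rank ∂_1 = 10 − 9 = 1, and the invariant factors of ∂_1 are all 1, so H_0 ≅ Z.
  H_1: rank ker ∂_1 − rank ∂_2 = (30 − 9) − 20 = 1, and ∂_2 has invariant factor 2 > 1, so H_1 ≅ Z ⊕ Z_2.
  H_2: rank ker ∂_2 − rank ∂_3 = (20 − 20) − 0 = 0, and there is no ∂_3, so H_2 ≅ 0.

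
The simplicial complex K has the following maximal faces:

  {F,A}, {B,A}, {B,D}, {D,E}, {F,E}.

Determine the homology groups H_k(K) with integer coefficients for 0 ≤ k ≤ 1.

H_0 ≅ Z,  H_1 ≅ Z.

We work with the vertex ordering A < B < D < E < F. The simplices of K, each written with vertices in increasing order, are:

  0-simplices (5): A, B, D, E, F
  1-simplices (5): AB, AF, BD, DE, EF

so the chain groups are C_0 ≅ Z^5, C_1 ≅ Z^5.

∂_1: C_1 → C_0 sends each edge [p,q] (with p < q) to q − p. For instance
  ∂EF = F − E.
As a 5×5 matrix over Z this has rank 4, with invariant factors (1,1,1,1).

Computing H_k = (kernel of ∂_k) / (image of ∂_{k+1}):

  H_0: rank C_0 − rank ∂_1 = 5 − 4 = 1, and the invariant factors of ∂_1 are all 1, so H_0 = Z.
  H_1: rank ker ∂_1 − rank ∂_2 = (5 − 4) − 0 = 1, and there is no ∂_2, so H_1 = Z.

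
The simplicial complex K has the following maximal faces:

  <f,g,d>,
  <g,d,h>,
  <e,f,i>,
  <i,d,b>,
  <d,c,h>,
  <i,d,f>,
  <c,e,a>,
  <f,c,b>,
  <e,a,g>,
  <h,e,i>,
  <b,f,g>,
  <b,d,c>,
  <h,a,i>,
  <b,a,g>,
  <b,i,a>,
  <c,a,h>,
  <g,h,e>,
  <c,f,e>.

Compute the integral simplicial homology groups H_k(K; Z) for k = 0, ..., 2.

K has 9 vertices, 27 edges, 18 triangles.
rank ∂_0 = 0, rank ∂_1 = 8 ⇒ b_0 = 9 − 0 − 8 = 1; all invariant factors of ∂_1 are 1 so no torsion. So H_0 = Z.
rank ∂_1 = 8, rank ∂_2 = 18 ⇒ b_1 = 27 − 8 − 18 = 1; ∂_2 has invariant factor(s) [2] giving torsion. So H_1 = Z ⊕ Z/2.
rank ∂_2 = 18, rank ∂_3 = 0 ⇒ b_2 = 18 − 18 − 0 = 0. So H_2 = 0.

H_0 ≅ Z,  H_1 ≅ Z ⊕ Z/2,  H_2 = 0.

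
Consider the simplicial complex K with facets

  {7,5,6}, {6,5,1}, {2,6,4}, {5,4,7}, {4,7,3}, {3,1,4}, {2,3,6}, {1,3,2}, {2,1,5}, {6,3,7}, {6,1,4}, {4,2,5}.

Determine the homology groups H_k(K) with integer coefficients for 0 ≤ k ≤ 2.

Fix the vertex order 1 < 2 < 3 < 4 < 5 < 6 < 7 and write every simplex with vertices in increasing order. Then dim K = 2 and the simplices of K are:

  0-simplices (7): [1], [2], [3], [4], [5], [6], [7]
  1-simplices (18): [1,2], [1,3], [1,4], [1,5], [1,6], [2,3], [2,4], [2,5], [2,6], [3,4], [3,6], [3,7], [4,5], [4,6], [4,7], [5,6], [5,7], [6,7]
  2-simplices (12): [1,2,3], [1,2,5], [1,3,4], [1,4,6], [1,5,6], [2,3,6], [2,4,5], [2,4,6], [3,4,7], [3,6,7], [4,5,7], [5,6,7]

giving chain groups C_0 ≅ Z^7, C_1 ≅ Z^18, C_2 ≅ Z^12.

Boundary ∂_1: C_1 → C_0 maps an edge to its endpoints' difference, ∂[p,q] = q − p. For instance
  ∂[5,7] = [7] − [5].
As a 7×18 matrix over Z this has rank 6, with invariant factors (1,1,1,1,1,1).

The boundary map ∂_2: C_2 → C_1 maps a triangle to the signed sum of its edges. For instance
  ∂[1,5,6] = [5,6] − [1,6] + [1,5],
  ∂[2,3,6] = [3,6] − [2,6] + [2,3].
The 18×12 boundary matrix has rank 12 and Smith normal form diag(1,1,1,1,1,1,1,1,1,1,1,2).

Computing H_k = (kernel of ∂_k) / (image of ∂_{k+1}):

  H_0: rank C_0 − rank ∂_1 = 7 − 6 = 1, and the invariant factors of ∂_1 are all 1, so H_0 = Z.
  H_1: rank ker ∂_1 − rank ∂_2 = (18 − 6) − 12 = 0, and ∂_2 has invariant factor 2 > 1, so H_1 = Z/2.
  H_2: rank ker ∂_2 − rank ∂_3 = (12 − 12) − 0 = 0, and there is no ∂_3, so H_2 = 0.

H_0 = Z,  H_1 = Z/2,  H_2 = 0.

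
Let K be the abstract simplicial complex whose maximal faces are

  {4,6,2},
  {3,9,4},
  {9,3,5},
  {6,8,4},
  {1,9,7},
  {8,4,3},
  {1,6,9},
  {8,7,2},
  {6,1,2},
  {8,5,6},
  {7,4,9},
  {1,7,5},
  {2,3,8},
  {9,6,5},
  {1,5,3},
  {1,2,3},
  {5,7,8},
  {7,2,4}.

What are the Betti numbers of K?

Take the total order 1 < 2 < 3 < 4 < 5 < 6 < 7 < 8 < 9 on the vertex set. Then K (dimension 2) consists of the simplices:

  0-simplices (9): [1], [2], [3], [4], [5], [6], [7], [8], [9]
  1-simplices (27): (27 of them)
  2-simplices (18): [1,2,3], [1,2,6], [1,3,5], [1,5,7], [1,6,9], [1,7,9], [2,3,8], [2,4,6], [2,4,7], [2,7,8], [3,4,8], [3,4,9], [3,5,9], [4,6,8], [4,7,9], [5,6,8], [5,6,9], [5,7,8]

so the chain groups are C_0 ≅ Z^9, C_1 ≅ Z^27, C_2 ≅ Z^18.

∂_1: C_1 → C_0 maps an edge to its endpoints' difference, ∂[p,q] = q − p.
The resulting 9×27 matrix has rank 8, and its Smith normal form has invariant factors (1,1,1,1,1,1,1,1).

Boundary ∂_2: C_2 → C_1 sends each 2-simplex [p,q,r] to [q,r] − [p,r] + [p,q]. For instance
  ∂[3,4,9] = [4,9] − [3,9] + [3,4],
  ∂[4,7,9] = [7,9] − [4,9] + [4,7].
The resulting 27×18 matrix has rank 18, and its Smith normal form has invariant factors (1,1,1,1,1,1,1,1,1,1,1,1,1,1,1,1,1,2).

Now H_k = ker ∂_k / im ∂_{k+1}, so:

  H_0: rank C_0 − rank ∂_1 = 9 − 8 = 1, and the invariant factors of ∂_1 are all 1, so H_0 = Z.
  H_1: rank ker ∂_1 − rank ∂_2 = (27 − 8) − 18 = 1, and ∂_2 has invariant factor 2 > 1, so H_1 = Z × Z/2.
  H_2: rank ker ∂_2 − rank ∂_3 = (18 − 18) − 0 = 0, and there is no ∂_3, so H_2 = 0.

Hence the Betti numbers are b_0 = 1, b_1 = 1, b_2 = 0.

b_0 = 1, b_1 = 1, b_2 = 0.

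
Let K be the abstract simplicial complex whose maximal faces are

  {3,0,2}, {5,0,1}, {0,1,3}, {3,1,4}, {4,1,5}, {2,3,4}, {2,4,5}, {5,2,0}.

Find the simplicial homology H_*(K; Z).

We work with the vertex ordering 0 < 1 < 2 < 3 < 4 < 5. The simplices of K, each written with vertices in increasing order, are:

  0-simplices (6): [0], [1], [2], [3], [4], [5]
  1-simplices (12): [0,1], [0,2], [0,3], [0,5], [1,3], [1,4], [1,5], [2,3], [2,4], [2,5], [3,4], [4,5]
  2-simplices (8): [0,1,3], [0,1,5], [0,2,3], [0,2,5], [1,3,4], [1,4,5], [2,3,4], [2,4,5]

Hence C_0 ≅ Z^6, C_1 ≅ Z^12, C_2 ≅ Z^8.

The boundary map ∂_1: C_1 → C_0 is given by ∂[p,q] = [q] − [p]. For instance
  ∂[1,4] = [4] − [1].
The resulting 6×12 matrix has rank 5, and its Smith normal form has invariant factors (1,1,1,1,1).

The boundary map ∂_2: C_2 → C_1 acts by ∂[p,q,r] = [q,r] − [p,r] + [p,q]. For instance
  ∂[0,2,3] = [2,3] − [0,3] + [0,2],
  ∂[0,2,5] = [2,5] − [0,5] + [0,2].
As a 12×8 matrix over Z this has rank 7, with invariant factors (1,1,1,1,1,1,1).

From H_k ≅ ker(∂_k) / im(∂_{k+1}) we obtain:

  H_0: rank C_0 − rank ∂_1 = 6 − 5 = 1, and the invariant factors of ∂_1 are all 1, so H_0 = Z.
  H_1: rank ker ∂_1 − rank ∂_2 = (12 − 5) − 7 = 0, and the invariant factors of ∂_2 are all 1, so H_1 = 0.
  H_2: rank ker ∂_2 − rank ∂_3 = (8 − 7) − 0 = 1, and there is no ∂_3, so H_2 = Z.

H_0 ≅ Z,  H_1 = 0,  H_2 ≅ Z.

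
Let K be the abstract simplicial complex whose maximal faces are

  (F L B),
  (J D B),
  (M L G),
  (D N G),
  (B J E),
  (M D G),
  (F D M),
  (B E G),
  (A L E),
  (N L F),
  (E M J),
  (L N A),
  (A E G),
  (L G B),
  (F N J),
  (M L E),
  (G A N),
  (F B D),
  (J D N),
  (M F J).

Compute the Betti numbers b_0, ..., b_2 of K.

Fix the vertex order A < B < D < E < F < G < J < L < M < N and write every simplex with vertices in increasing order. Then dim K = 2 and the simplices of K are:

  0-simplices (10): A, B, D, E, F, G, J, L, M, N
  1-simplices (30): AE, AG, AL, AN, BD, BE, BF, BG, BJ, BL, DF, DG, DJ, DM, DN, EG, EJ, EL, EM, FJ, FL, FM, FN, GL, GM, GN, JM, JN, LM, LN
  2-simplices (20): AEG, AEL, AGN, ALN, BDF, BDJ, BEG, BEJ, BFL, BGL, DFM, DGM, DGN, DJN, EJM, ELM, FJM, FJN, FLN, GLM

so the chain groups are C_0 ≅ Z^10, C_1 ≅ Z^30, C_2 ≅ Z^20.

The boundary map ∂_1: C_1 → C_0 is given by ∂[p,q] = [q] − [p].
The 10×30 boundary matrix has rank 9 and Smith normal form diag(1,1,1,1,1,1,1,1,1).

The boundary map ∂_2: C_2 → C_1 sends each 2-simplex [p,q,r] to [q,r] − [p,r] + [p,q]. For instance
  ∂EJM = JM − EM + EJ,
  ∂ELM = LM − EM + EL.
As a 30×20 matrix over Z this has rank 20, with invariant factors (1,1,1,1,1,1,1,1,1,1,1,1,1,1,1,1,1,1,1,2).

Reading off H_k = ker ∂_k / im ∂_{k+1}:

  H_0: rank C_0 − rank ∂_1 = 10 − 9 = 1, and the invariant factors of ∂_1 are all 1, so H_0 = Z.
  H_1: rank ker ∂_1 − rank ∂_2 = (30 − 9) − 20 = 1, and ∂_2 has invariant factor 2 > 1, so H_1 = Z ⊕ Z/2.
  H_2: rank ker ∂_2 − rank ∂_3 = (20 − 20) − 0 = 0, and there is no ∂_3, so H_2 = 0.

Hence the Betti numbers are b_0 = 1, b_1 = 1, b_2 = 0.

b_0 = 1, b_1 = 1, b_2 = 0.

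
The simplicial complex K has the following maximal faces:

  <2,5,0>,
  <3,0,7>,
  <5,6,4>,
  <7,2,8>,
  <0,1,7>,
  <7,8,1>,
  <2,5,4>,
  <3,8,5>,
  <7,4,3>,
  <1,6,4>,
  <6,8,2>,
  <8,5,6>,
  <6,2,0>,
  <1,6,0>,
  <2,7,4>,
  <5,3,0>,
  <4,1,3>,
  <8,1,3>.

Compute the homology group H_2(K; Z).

We work with the vertex ordering 0 < 1 < 2 < 3 < 4 < 5 < 6 < 7 < 8. The simplices of K, each written with vertices in increasing order, are:

  0-simplices (9): [0], [1], [2], [3], [4], [5], [6], [7], [8]
  1-simplices (27): (27 of them)
  2-simplices (18): [0,1,6], [0,1,7], [0,2,5], [0,2,6], [0,3,5], [0,3,7], [1,3,4], [1,3,8], [1,4,6], [1,7,8], [2,4,5], [2,4,7], [2,6,8], [2,7,8], [3,4,7], [3,5,8], [4,5,6], [5,6,8]

giving chain groups C_0 ≅ Z^9, C_1 ≅ Z^27, C_2 ≅ Z^18.

Boundary ∂_1: C_1 → C_0 maps an edge to its endpoints' difference, ∂[p,q] = q − p. For instance
  ∂[1,6] = [6] − [1].
The 9×27 boundary matrix has rank 8 and Smith normal form diag(1,1,1,1,1,1,1,1).

The boundary map ∂_2: C_2 → C_1 sends each 2-simplex [p,q,r] to [q,r] − [p,r] + [p,q]. For instance
  ∂[1,4,6] = [4,6] − [1,6] + [1,4],
  ∂[4,5,6] = [5,6] − [4,6] + [4,5].
The 27×18 boundary matrix has rank 18 and Smith normal form diag(1,1,1,1,1,1,1,1,1,1,1,1,1,1,1,1,1,2).

Reading off H_k = ker ∂_k / im ∂_{k+1}:

  H_2: rank ker ∂_2 − rank ∂_3 = (18 − 18) − 0 = 0, and there is no ∂_3, so H_2 = 0.

(K is a triangulation of the Klein bottle.)

H_2 = 0.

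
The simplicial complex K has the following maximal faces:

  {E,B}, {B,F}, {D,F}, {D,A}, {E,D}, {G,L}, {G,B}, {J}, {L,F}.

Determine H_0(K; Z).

Order the vertices as A < B < D < E < F < G < J < L. Listing each simplex with vertices in this order, K has dimension 1 with simplices:

  0-simplices (8): A, B, D, E, F, G, J, L
  1-simplices (8): AD, BE, BF, BG, DE, DF, FL, GL

Hence C_0 ≅ Z^8, C_1 ≅ Z^8.

The boundary map ∂_1: C_1 → C_0 maps an edge to its endpoints' difference, ∂[p,q] = q − p. For instance
  ∂DE = E − D.
The 8×8 boundary matrix has rank 6 and Smith normal form diag(1,1,1,1,1,1).

Reading off H_k = ker ∂_k / im ∂_{k+1}:

  H_0: rank C_0 − rank ∂_1 = 8 − 6 = 2, and the invariant factors of ∂_1 are all 1, so H_0 = Z^2.

H_0 = Z^2.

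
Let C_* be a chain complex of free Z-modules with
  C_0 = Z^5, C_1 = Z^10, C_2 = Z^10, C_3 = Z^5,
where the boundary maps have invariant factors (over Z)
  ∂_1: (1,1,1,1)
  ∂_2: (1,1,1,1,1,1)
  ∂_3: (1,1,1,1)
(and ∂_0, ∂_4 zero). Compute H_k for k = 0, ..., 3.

H_0: b_0 = 5 − 0 − 4 = 1; torsion from ∂_1 factors > 1: none. So H_0 ≅ Z.
H_1: b_1 = 10 − 4 − 6 = 0; torsion from ∂_2 factors > 1: none. So H_1 ≅ 0.
H_2: b_2 = 10 − 6 − 4 = 0; torsion from ∂_3 factors > 1: none. So H_2 ≅ 0.
H_3: b_3 = 5 − 4 − 0 = 1; torsion from ∂_4 factors > 1: none. So H_3 ≅ Z.

H_0 ≅ Z,  H_1 = 0,  H_2 = 0,  H_3 ≅ Z.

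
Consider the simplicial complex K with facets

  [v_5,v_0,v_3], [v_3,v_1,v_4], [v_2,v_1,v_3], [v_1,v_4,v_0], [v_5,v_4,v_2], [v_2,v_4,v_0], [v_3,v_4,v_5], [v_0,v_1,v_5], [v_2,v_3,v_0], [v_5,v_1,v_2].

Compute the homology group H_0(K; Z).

We work with the vertex ordering v_0 < v_1 < v_2 < v_3 < v_4 < v_5. The simplices of K, each written with vertices in increasing order, are:

  0-simplices (6): [v_0], [v_1], [v_2], [v_3], [v_4], [v_5]
  1-simplices (15): (15 of them)
  2-simplices (10): [v_0,v_1,v_4], [v_0,v_1,v_5], [v_0,v_2,v_3], [v_0,v_2,v_4], [v_0,v_3,v_5], [v_1,v_2,v_3], [v_1,v_2,v_5], [v_1,v_3,v_4], [v_2,v_4,v_5], [v_3,v_4,v_5]

Hence C_0 ≅ Z^6, C_1 ≅ Z^15, C_2 ≅ Z^10.

Boundary ∂_1: C_1 → C_0 is given by ∂[p,q] = [q] − [p].
As a 6×15 matrix over Z this has rank 5, with invariant factors (1,1,1,1,1).

Boundary ∂_2: C_2 → C_1 sends each 2-simplex [p,q,r] to [q,r] − [p,r] + [p,q]. For instance
  ∂[v_0,v_1,v_5] = [v_1,v_5] − [v_0,v_5] + [v_0,v_1],
  ∂[v_2,v_4,v_5] = [v_4,v_5] − [v_2,v_5] + [v_2,v_4].
The 15×10 boundary matrix has rank 10 and Smith normal form diag(1,1,1,1,1,1,1,1,1,2).

Computing H_k = (kernel of ∂_k) / (image of ∂_{k+1}):

  H_0: rank C_0 − rank ∂_1 = 6 − 5 = 1, and the invariant factors of ∂_1 are all 1, so H_0 ≅ Z.

H_0 = Z.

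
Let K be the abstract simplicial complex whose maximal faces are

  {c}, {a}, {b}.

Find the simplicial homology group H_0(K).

Fix the vertex order a < b < c and write every simplex with vertices in increasing order. Then dim K = 0 and the simplices of K are:

  0-simplices (3): a, b, c

so the chain groups are C_0 ≅ Z^3.

Now H_k = ker ∂_k / im ∂_{k+1}, so:

  H_0: rank C_0 − rank ∂_1 = 3 − 0 = 3, and there is no ∂_1, so H_0 = Z^3.

H_0 = Z^3.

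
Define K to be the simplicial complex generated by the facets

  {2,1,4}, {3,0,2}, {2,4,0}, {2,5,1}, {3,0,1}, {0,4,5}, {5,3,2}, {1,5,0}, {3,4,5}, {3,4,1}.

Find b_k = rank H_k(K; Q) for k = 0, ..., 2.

We work with the vertex ordering 0 < 1 < 2 < 3 < 4 < 5. The simplices of K, each written with vertices in increasing order, are:

  0-simplices (6): [0], [1], [2], [3], [4], [5]
  1-simplices (15): [0,1], [0,2], [0,3], [0,4], [0,5], [1,2], [1,3], [1,4], [1,5], [2,3], [2,4], [2,5], [3,4], [3,5], [4,5]
  2-simplices (10): [0,1,3], [0,1,5], [0,2,3], [0,2,4], [0,4,5], [1,2,4], [1,2,5], [1,3,4], [2,3,5], [3,4,5]

Hence C_0 ≅ Z^6, C_1 ≅ Z^15, C_2 ≅ Z^10.

∂_1: C_1 → C_0 maps an edge to its endpoints' difference, ∂[p,q] = q − p. For instance
  ∂[1,2] = [2] − [1].
The resulting 6×15 matrix has rank 5, and its Smith normal form has invariant factors (1,1,1,1,1).

The boundary map ∂_2: C_2 → C_1 acts by ∂[p,q,r] = [q,r] − [p,r] + [p,q]. For instance
  ∂[0,1,5] = [1,5] − [0,5] + [0,1],
  ∂[0,2,4] = [2,4] − [0,4] + [0,2].
The resulting 15×10 matrix has rank 10, and its Smith normal form has invariant factors (1,1,1,1,1,1,1,1,1,2).

Now H_k = ker ∂_k / im ∂_{k+1}, so:

  H_0: rank C_0 − rank ∂_1 = 6 − 5 = 1, and the invariant factors of ∂_1 are all 1, so H_0 ≅ Z.
  H_1: rank ker ∂_1 − rank ∂_2 = (15 − 5) − 10 = 0, and ∂_2 has invariant factor 2 > 1, so H_1 ≅ Z/2.
  H_2: rank ker ∂_2 − rank ∂_3 = (10 − 10) − 0 = 0, and there is no ∂_3, so H_2 ≅ 0.

Hence the Betti numbers are b_0 = 1, b_1 = 0, b_2 = 0.

b_0 = 1, b_1 = 0, b_2 = 0.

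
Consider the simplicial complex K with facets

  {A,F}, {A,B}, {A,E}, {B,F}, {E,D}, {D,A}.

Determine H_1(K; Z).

Order the vertices as A < B < D < E < F. Listing each simplex with vertices in this order, K has dimension 1 with simplices:

  0-simplices (5): A, B, D, E, F
  1-simplices (6): AB, AD, AE, AF, BF, DE

Hence C_0 ≅ Z^5, C_1 ≅ Z^6.

The boundary map ∂_1: C_1 → C_0 is given by ∂[p,q] = [q] − [p]. For instance
  ∂BF = F − B.
The 5×6 boundary matrix has rank 4 and Smith normal form diag(1,1,1,1).

Reading off H_k = ker ∂_k / im ∂_{k+1}:

  H_1: rank ker ∂_1 − rank ∂_2 = (6 − 4) − 0 = 2, and there is no ∂_2, so H_1 ≅ Z^2.

H_1 = Z^2.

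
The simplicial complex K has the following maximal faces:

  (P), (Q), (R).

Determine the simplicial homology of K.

H_0 ≅ Z^3.

Take the total order P < Q < R on the vertex set. Then K (dimension 0) consists of the simplices:

  0-simplices (3): P, Q, R

so the chain groups are C_0 ≅ Z^3.

Computing H_k = (kernel of ∂_k) / (image of ∂_{k+1}):

  H_0: rank C_0 − rank ∂_1 = 3 − 0 = 3, and there is no ∂_1, so H_0 = Z^3.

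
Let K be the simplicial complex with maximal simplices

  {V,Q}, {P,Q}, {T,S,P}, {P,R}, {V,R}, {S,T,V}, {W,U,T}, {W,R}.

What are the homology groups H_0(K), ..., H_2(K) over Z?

H_0 ≅ Z,  H_1 ≅ Z^3,  H_2 = 0.

Fix the vertex order P < Q < R < S < T < U < V < W and write every simplex with vertices in increasing order. Then dim K = 2 and the simplices of K are:

  0-simplices (8): P, Q, R, S, T, U, V, W
  1-simplices (13): PQ, PR, PS, PT, QV, RV, RW, ST, SV, TU, TV, TW, UW
  2-simplices (3): PST, STV, TUW

giving chain groups C_0 ≅ Z^8, C_1 ≅ Z^13, C_2 ≅ Z^3.

The boundary map ∂_1: C_1 → C_0 is given by ∂[p,q] = [q] − [p]. For instance
  ∂SV = V − S.
This gives a 8×13 integer matrix of rank 7; reducing to Smith normal form yields diagonal entries (1,1,1,1,1,1,1).

∂_2: C_2 → C_1 maps a triangle to the signed sum of its edges. For instance
  ∂PST = ST − PT + PS,
  ∂STV = TV − SV + ST.
As a 13×3 matrix over Z this has rank 3, with invariant factors (1,1,1).

Now H_k = ker ∂_k / im ∂_{k+1}, so:

  H_0: rank C_0 − rank ∂_1 = 8 − 7 = 1, and the invariant factors of ∂_1 are all 1, so H_0 = Z.
  H_1: rank ker ∂_1 − rank ∂_2 = (13 − 7) − 3 = 3, and the invariant factors of ∂_2 are all 1, so H_1 = Z^3.
  H_2: rank ker ∂_2 − rank ∂_3 = (3 − 3) − 0 = 0, and there is no ∂_3, so H_2 = 0.

As a check, the Euler characteristic is 8 − 13 + 3 = -2, which agrees with 1 − 3 + 0 = -2.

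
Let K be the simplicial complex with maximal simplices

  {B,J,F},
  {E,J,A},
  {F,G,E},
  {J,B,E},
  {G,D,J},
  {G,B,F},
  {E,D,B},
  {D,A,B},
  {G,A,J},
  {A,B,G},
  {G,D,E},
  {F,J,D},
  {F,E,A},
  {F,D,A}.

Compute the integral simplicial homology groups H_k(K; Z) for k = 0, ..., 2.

H_0 ≅ Z,  H_1 ≅ Z^2,  H_2 ≅ Z.

We work with the vertex ordering A < B < D < E < F < G < J. The simplices of K, each written with vertices in increasing order, are:

  0-simplices (7): A, B, D, E, F, G, J
  1-simplices (21): AB, AD, AE, AF, AG, AJ, BD, BE, BF, BG, BJ, DE, DF, DG, DJ, EF, EG, EJ, FG, FJ, GJ
  2-simplices (14): ABD, ABG, ADF, AEF, AEJ, AGJ, BDE, BEJ, BFG, BFJ, DEG, DFJ, DGJ, EFG

giving chain groups C_0 ≅ Z^7, C_1 ≅ Z^21, C_2 ≅ Z^14.

The boundary map ∂_1: C_1 → C_0 maps an edge to its endpoints' difference, ∂[p,q] = q − p. For instance
  ∂DG = G − D.
The resulting 7×21 matrix has rank 6, and its Smith normal form has invariant factors (1,1,1,1,1,1).

Boundary ∂_2: C_2 → C_1 sends each 2-simplex [p,q,r] to [q,r] − [p,r] + [p,q]. For instance
  ∂DGJ = GJ − DJ + DG,
  ∂BEJ = EJ − BJ + BE.
The 21×14 boundary matrix has rank 13 and Smith normal form diag(1,1,1,1,1,1,1,1,1,1,1,1,1).

Computing H_k = (kernel of ∂_k) / (image of ∂_{k+1}):

  H_0: rank C_0 − rank ∂_1 = 7 − 6 = 1, and the invariant factors of ∂_1 are all 1, so H_0 = Z.
  H_1: rank ker ∂_1 − rank ∂_2 = (21 − 6) − 13 = 2, and the invariant factors of ∂_2 are all 1, so H_1 = Z^2.
  H_2: rank ker ∂_2 − rank ∂_3 = (14 − 13) − 0 = 1, and there is no ∂_3, so H_2 = Z.

(K is a triangulation of the torus T^2.)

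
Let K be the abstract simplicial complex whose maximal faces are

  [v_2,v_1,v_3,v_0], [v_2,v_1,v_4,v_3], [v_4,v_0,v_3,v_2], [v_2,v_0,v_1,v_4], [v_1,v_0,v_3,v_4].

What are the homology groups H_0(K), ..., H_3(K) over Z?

Order the vertices as v_0 < v_1 < v_2 < v_3 < v_4. Listing each simplex with vertices in this order, K has dimension 3 with simplices:

  0-simplices (5): [v_0], [v_1], [v_2], [v_3], [v_4]
  1-simplices (10): [v_0,v_1], [v_0,v_2], [v_0,v_3], [v_0,v_4], [v_1,v_2], [v_1,v_3], [v_1,v_4], [v_2,v_3], [v_2,v_4], [v_3,v_4]
  2-simplices (10): [v_0,v_1,v_2], [v_0,v_1,v_3], [v_0,v_1,v_4], [v_0,v_2,v_3], [v_0,v_2,v_4], [v_0,v_3,v_4], [v_1,v_2,v_3], [v_1,v_2,v_4], [v_1,v_3,v_4], [v_2,v_3,v_4]
  3-simplices (5): [v_0,v_1,v_2,v_3], [v_0,v_1,v_2,v_4], [v_0,v_1,v_3,v_4], [v_0,v_2,v_3,v_4], [v_1,v_2,v_3,v_4]

so the chain groups are C_0 ≅ Z^5, C_1 ≅ Z^10, C_2 ≅ Z^10, C_3 ≅ Z^5.

Boundary ∂_1: C_1 → C_0 is given by ∂[p,q] = [q] − [p]. For instance
  ∂[v_1,v_4] = [v_4] − [v_1].
The 5×10 boundary matrix has rank 4 and Smith normal form diag(1,1,1,1).

The boundary map ∂_2: C_2 → C_1 sends each 2-simplex [p,q,r] to [q,r] − [p,r] + [p,q]. For instance
  ∂[v_1,v_3,v_4] = [v_3,v_4] − [v_1,v_4] + [v_1,v_3],
  ∂[v_2,v_3,v_4] = [v_3,v_4] − [v_2,v_4] + [v_2,v_3].
The 10×10 boundary matrix has rank 6 and Smith normal form diag(1,1,1,1,1,1).

Boundary ∂_3: C_3 → C_2 sends each 3-simplex σ to the alternating sum Σ_i (−1)^i (σ with its i-th vertex removed). For instance
  ∂[v_0,v_1,v_2,v_3] = [v_1,v_2,v_3] − [v_0,v_2,v_3] + [v_0,v_1,v_3] − [v_0,v_1,v_2],
  ∂[v_1,v_2,v_3,v_4] = [v_2,v_3,v_4] − [v_1,v_3,v_4] + [v_1,v_2,v_4] − [v_1,v_2,v_3].
As a 10×5 matrix over Z this has rank 4, with invariant factors (1,1,1,1).

Reading off H_k = ker ∂_k / im ∂_{k+1}:

  H_0: rank C_0 − rank ∂_1 = 5 − 4 = 1, and the invariant factors of ∂_1 are all 1, so H_0 = Z.
  H_1: rank ker ∂_1 − rank ∂_2 = (10 − 4) − 6 = 0, and the invariant factors of ∂_2 are all 1, so H_1 = 0.
  H_2: rank ker ∂_2 − rank ∂_3 = (10 − 6) − 4 = 0, and the invariant factors of ∂_3 are all 1, so H_2 = 0.
  H_3: rank ker ∂_3 − rank ∂_4 = (5 − 4) − 0 = 1, and there is no ∂_4, so H_3 = Z.

H_0 = Z,  H_1 = 0,  H_2 = 0,  H_3 = Z.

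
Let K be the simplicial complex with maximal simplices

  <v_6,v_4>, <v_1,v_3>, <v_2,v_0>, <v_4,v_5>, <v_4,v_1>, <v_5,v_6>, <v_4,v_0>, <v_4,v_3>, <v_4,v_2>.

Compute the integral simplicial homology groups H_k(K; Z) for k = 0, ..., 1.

H_0 ≅ Z,  H_1 ≅ Z^3.

Take the total order v_0 < v_1 < v_2 < v_3 < v_4 < v_5 < v_6 on the vertex set. Then K (dimension 1) consists of the simplices:

  0-simplices (7): [v_0], [v_1], [v_2], [v_3], [v_4], [v_5], [v_6]
  1-simplices (9): [v_0,v_2], [v_0,v_4], [v_1,v_3], [v_1,v_4], [v_2,v_4], [v_3,v_4], [v_4,v_5], [v_4,v_6], [v_5,v_6]

Hence C_0 ≅ Z^7, C_1 ≅ Z^9.

∂_1: C_1 → C_0 sends each edge [p,q] (with p < q) to q − p. For instance
  ∂[v_0,v_2] = [v_2] − [v_0].
The 7×9 boundary matrix has rank 6 and Smith normal form diag(1,1,1,1,1,1).

From H_k ≅ ker(∂_k) / im(∂_{k+1}) we obtain:

  H_0: rank C_0 − rank ∂_1 = 7 − 6 = 1, and the invariant factors of ∂_1 are all 1, so H_0 = Z.
  H_1: rank ker ∂_1 − rank ∂_2 = (9 − 6) − 0 = 3, and there is no ∂_2, so H_1 = Z^3.

As a check, the Euler characteristic is 7 − 9 = -2, which agrees with 1 − 3 = -2.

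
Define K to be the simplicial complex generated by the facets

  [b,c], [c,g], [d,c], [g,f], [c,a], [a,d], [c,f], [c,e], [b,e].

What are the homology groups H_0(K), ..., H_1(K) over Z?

H_0 ≅ Z,  H_1 ≅ Z^3.

K has 7 vertices, 9 edges.
rank ∂_0 = 0, rank ∂_1 = 6 ⇒ b_0 = 7 − 0 − 6 = 1; all invariant factors of ∂_1 are 1 so no torsion. So H_0 = Z.
rank ∂_1 = 6, rank ∂_2 = 0 ⇒ b_1 = 9 − 6 − 0 = 3. So H_1 = Z^3.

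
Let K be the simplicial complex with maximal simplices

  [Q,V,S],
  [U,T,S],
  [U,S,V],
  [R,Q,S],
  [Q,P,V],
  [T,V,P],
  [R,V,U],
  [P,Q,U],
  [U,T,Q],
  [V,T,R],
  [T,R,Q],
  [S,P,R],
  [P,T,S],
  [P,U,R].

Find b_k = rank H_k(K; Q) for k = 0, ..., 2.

b_0 = 1, b_1 = 2, b_2 = 1.

Fix the vertex order P < Q < R < S < T < U < V and write every simplex with vertices in increasing order. Then dim K = 2 and the simplices of K are:

  0-simplices (7): P, Q, R, S, T, U, V
  1-simplices (21): PQ, PR, PS, PT, PU, PV, QR, QS, QT, QU, QV, RS, RT, RU, RV, ST, SU, SV, TU, TV, UV
  2-simplices (14): PQU, PQV, PRS, PRU, PST, PTV, QRS, QRT, QSV, QTU, RTV, RUV, STU, SUV

Hence C_0 ≅ Z^7, C_1 ≅ Z^21, C_2 ≅ Z^14.

The boundary map ∂_1: C_1 → C_0 maps an edge to its endpoints' difference, ∂[p,q] = q − p. For instance
  ∂RT = T − R.
As a 7×21 matrix over Z this has rank 6, with invariant factors (1,1,1,1,1,1).

Boundary ∂_2: C_2 → C_1 maps a triangle to the signed sum of its edges. For instance
  ∂PRU = RU − PU + PR,
  ∂SUV = UV − SV + SU.
The 21×14 boundary matrix has rank 13 and Smith normal form diag(1,1,1,1,1,1,1,1,1,1,1,1,1).

Reading off H_k = ker ∂_k / im ∂_{k+1}:

  H_0: rank C_0 − rank ∂_1 = 7 − 6 = 1, and the invariant factors of ∂_1 are all 1, so H_0 = Z.
  H_1: rank ker ∂_1 − rank ∂_2 = (21 − 6) − 13 = 2, and the invariant factors of ∂_2 are all 1, so H_1 = Z^2.
  H_2: rank ker ∂_2 − rank ∂_3 = (14 − 13) − 0 = 1, and there is no ∂_3, so H_2 = Z.

Hence the Betti numbers are b_0 = 1, b_1 = 2, b_2 = 1.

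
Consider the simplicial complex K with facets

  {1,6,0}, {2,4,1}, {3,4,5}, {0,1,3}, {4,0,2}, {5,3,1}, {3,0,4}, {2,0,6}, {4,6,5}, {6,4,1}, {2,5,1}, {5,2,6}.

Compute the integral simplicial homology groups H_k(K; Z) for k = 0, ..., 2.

We work with the vertex ordering 0 < 1 < 2 < 3 < 4 < 5 < 6. The simplices of K, each written with vertices in increasing order, are:

  0-simplices (7): [0], [1], [2], [3], [4], [5], [6]
  1-simplices (18): [0,1], [0,2], [0,3], [0,4], [0,6], [1,2], [1,3], [1,4], [1,5], [1,6], [2,4], [2,5], [2,6], [3,4], [3,5], [4,5], [4,6], [5,6]
  2-simplices (12): [0,1,3], [0,1,6], [0,2,4], [0,2,6], [0,3,4], [1,2,4], [1,2,5], [1,3,5], [1,4,6], [2,5,6], [3,4,5], [4,5,6]

so the chain groups are C_0 ≅ Z^7, C_1 ≅ Z^18, C_2 ≅ Z^12.

The boundary map ∂_1: C_1 → C_0 maps an edge to its endpoints' difference, ∂[p,q] = q − p. For instance
  ∂[1,2] = [2] − [1].
As a 7×18 matrix over Z this has rank 6, with invariant factors (1,1,1,1,1,1).

Boundary ∂_2: C_2 → C_1 acts by ∂[p,q,r] = [q,r] − [p,r] + [p,q]. For instance
  ∂[3,4,5] = [4,5] − [3,5] + [3,4],
  ∂[4,5,6] = [5,6] − [4,6] + [4,5].
This gives a 18×12 integer matrix of rank 12; reducing to Smith normal form yields diagonal entries (1,1,1,1,1,1,1,1,1,1,1,2).

Computing H_k = (kernel of ∂_k) / (image of ∂_{k+1}):

  H_0: rank C_0 − rank ∂_1 = 7 − 6 = 1, and the invariant factors of ∂_1 are all 1, so H_0 ≅ Z.
  H_1: rank ker ∂_1 − rank ∂_2 = (18 − 6) − 12 = 0, and ∂_2 has invariant factor 2 > 1, so H_1 ≅ Z/2.
  H_2: rank ker ∂_2 − rank ∂_3 = (12 − 12) − 0 = 0, and there is no ∂_3, so H_2 ≅ 0.

H_0 ≅ Z,  H_1 ≅ Z/2,  H_2 = 0.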